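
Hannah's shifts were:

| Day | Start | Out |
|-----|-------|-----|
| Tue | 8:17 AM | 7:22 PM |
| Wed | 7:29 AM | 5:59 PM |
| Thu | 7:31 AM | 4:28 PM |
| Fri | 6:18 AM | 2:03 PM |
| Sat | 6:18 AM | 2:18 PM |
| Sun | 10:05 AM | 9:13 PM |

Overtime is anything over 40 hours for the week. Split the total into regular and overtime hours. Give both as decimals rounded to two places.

Tue: 8:17 AM–7:22 PM = 11 h 5 min
Wed: 7:29 AM–5:59 PM = 10 h 30 min
Thu: 7:31 AM–4:28 PM = 8 h 57 min
Fri: 6:18 AM–2:03 PM = 7 h 45 min
Sat: 6:18 AM–2:18 PM = 8 h 0 min
Sun: 10:05 AM–9:13 PM = 11 h 8 min
Total worked: 57 h 25 min = 57.42 h.
Threshold 40 h → overtime 17 h 25 min, regular 40 h 0 min.

Regular 40.00 hours, overtime 17.42 hours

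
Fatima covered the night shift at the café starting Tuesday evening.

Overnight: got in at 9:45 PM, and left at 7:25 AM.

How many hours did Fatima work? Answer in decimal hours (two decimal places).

9.67 hours

Overnight: 9:45 PM → midnight = 2 h 15 min; midnight → 7:25 AM = 7 h 25 min; span 9 h 40 min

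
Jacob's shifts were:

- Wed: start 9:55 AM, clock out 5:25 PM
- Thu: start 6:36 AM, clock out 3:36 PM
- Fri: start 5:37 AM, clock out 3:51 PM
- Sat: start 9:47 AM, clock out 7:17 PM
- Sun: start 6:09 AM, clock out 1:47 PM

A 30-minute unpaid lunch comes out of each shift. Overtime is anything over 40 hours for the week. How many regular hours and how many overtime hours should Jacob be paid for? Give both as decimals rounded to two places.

Wed: 9:55 AM–5:25 PM = 7 h 30 min; less 30 min break → 7 h 0 min
Thu: 6:36 AM–3:36 PM = 9 h 0 min; less 30 min break → 8 h 30 min
Fri: 5:37 AM–3:51 PM = 10 h 14 min; less 30 min break → 9 h 44 min
Sat: 9:47 AM–7:17 PM = 9 h 30 min; less 30 min break → 9 h 0 min
Sun: 6:09 AM–1:47 PM = 7 h 38 min; less 30 min break → 7 h 8 min
Total worked: 41 h 22 min = 41.37 h.
Threshold 40 h → overtime 1 h 22 min, regular 40 h 0 min.

Regular 40.00 hours, overtime 1.37 hours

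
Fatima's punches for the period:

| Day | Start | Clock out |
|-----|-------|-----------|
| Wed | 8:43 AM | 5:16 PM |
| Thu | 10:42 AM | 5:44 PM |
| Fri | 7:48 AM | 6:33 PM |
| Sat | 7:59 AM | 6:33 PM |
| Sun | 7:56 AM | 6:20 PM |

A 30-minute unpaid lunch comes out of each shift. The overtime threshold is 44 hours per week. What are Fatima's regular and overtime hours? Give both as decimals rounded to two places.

Wed: 8:43 AM–5:16 PM = 8 h 33 min; less 30 min break → 8 h 3 min
Thu: 10:42 AM–5:44 PM = 7 h 2 min; less 30 min break → 6 h 32 min
Fri: 7:48 AM–6:33 PM = 10 h 45 min; less 30 min break → 10 h 15 min
Sat: 7:59 AM–6:33 PM = 10 h 34 min; less 30 min break → 10 h 4 min
Sun: 7:56 AM–6:20 PM = 10 h 24 min; less 30 min break → 9 h 54 min
Total worked: 44 h 48 min = 44.80 h.
Threshold 44 h → overtime 0 h 48 min, regular 44 h 0 min.

Regular 44.00 hours, overtime 0.80 hours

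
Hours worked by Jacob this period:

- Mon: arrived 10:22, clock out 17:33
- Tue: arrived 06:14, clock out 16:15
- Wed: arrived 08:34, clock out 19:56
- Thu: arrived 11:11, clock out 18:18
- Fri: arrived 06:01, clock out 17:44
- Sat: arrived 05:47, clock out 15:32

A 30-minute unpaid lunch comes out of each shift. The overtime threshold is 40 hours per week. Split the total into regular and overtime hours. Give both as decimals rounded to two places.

Regular 40.00 hours, overtime 14.15 hours

Mon: 10:22–17:33 = 7 h 11 min; less 30 min break → 6 h 41 min
Tue: 06:14–16:15 = 10 h 1 min; less 30 min break → 9 h 31 min
Wed: 08:34–19:56 = 11 h 22 min; less 30 min break → 10 h 52 min
Thu: 11:11–18:18 = 7 h 7 min; less 30 min break → 6 h 37 min
Fri: 06:01–17:44 = 11 h 43 min; less 30 min break → 11 h 13 min
Sat: 05:47–15:32 = 9 h 45 min; less 30 min break → 9 h 15 min
Total worked: 54 h 9 min = 54.15 h.
Threshold 40 h → overtime 14 h 9 min, regular 40 h 0 min.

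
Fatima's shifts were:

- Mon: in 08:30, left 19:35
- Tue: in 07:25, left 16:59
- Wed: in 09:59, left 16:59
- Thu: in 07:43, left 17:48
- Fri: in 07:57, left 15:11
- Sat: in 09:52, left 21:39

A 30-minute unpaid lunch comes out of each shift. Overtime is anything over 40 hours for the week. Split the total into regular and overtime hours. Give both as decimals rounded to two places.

Regular 40.00 hours, overtime 13.75 hours

Mon: 08:30–19:35 = 11 h 5 min; less 30 min break → 10 h 35 min
Tue: 07:25–16:59 = 9 h 34 min; less 30 min break → 9 h 4 min
Wed: 09:59–16:59 = 7 h 0 min; less 30 min break → 6 h 30 min
Thu: 07:43–17:48 = 10 h 5 min; less 30 min break → 9 h 35 min
Fri: 07:57–15:11 = 7 h 14 min; less 30 min break → 6 h 44 min
Sat: 09:52–21:39 = 11 h 47 min; less 30 min break → 11 h 17 min
Total worked: 53 h 45 min = 53.75 h.
Threshold 40 h → overtime 13 h 45 min, regular 40 h 0 min.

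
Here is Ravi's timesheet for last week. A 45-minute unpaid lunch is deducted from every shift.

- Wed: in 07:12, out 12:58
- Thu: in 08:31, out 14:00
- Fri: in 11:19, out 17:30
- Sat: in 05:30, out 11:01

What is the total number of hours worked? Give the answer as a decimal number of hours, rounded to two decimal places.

19.95 hours

Wed: 07:12–12:58 = 5 h 46 min; less 45 min break → 5 h 1 min
Thu: 08:31–14:00 = 5 h 29 min; less 45 min break → 4 h 44 min
Fri: 11:19–17:30 = 6 h 11 min; less 45 min break → 5 h 26 min
Sat: 05:30–11:01 = 5 h 31 min; less 45 min break → 4 h 46 min
Total: 5 h 1 min + 4 h 44 min + 5 h 26 min + 4 h 46 min = 19 h 57 min.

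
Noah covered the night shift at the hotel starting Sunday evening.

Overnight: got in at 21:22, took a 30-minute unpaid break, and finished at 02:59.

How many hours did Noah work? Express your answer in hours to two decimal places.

5.12 hours

Overnight: 21:22 → midnight = 2 h 38 min; midnight → 02:59 = 2 h 59 min; span 5 h 37 min; less 30 min break → 5 h 7 min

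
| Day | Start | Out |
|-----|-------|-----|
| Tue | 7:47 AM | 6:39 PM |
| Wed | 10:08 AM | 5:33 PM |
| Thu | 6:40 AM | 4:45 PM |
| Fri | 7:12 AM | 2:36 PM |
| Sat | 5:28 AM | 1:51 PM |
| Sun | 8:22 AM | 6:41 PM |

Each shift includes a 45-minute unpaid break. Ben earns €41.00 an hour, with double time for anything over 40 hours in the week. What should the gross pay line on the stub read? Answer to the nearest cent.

€2457.27

Tue: 7:47 AM–6:39 PM = 10 h 52 min; less 45 min break → 10 h 7 min
Wed: 10:08 AM–5:33 PM = 7 h 25 min; less 45 min break → 6 h 40 min
Thu: 6:40 AM–4:45 PM = 10 h 5 min; less 45 min break → 9 h 20 min
Fri: 7:12 AM–2:36 PM = 7 h 24 min; less 45 min break → 6 h 39 min
Sat: 5:28 AM–1:51 PM = 8 h 23 min; less 45 min break → 7 h 38 min
Sun: 8:22 AM–6:41 PM = 10 h 19 min; less 45 min break → 9 h 34 min
Total worked: 49 h 58 min = 2998 min.
Regular 40 h 0 min = 2400 min at €41.00/h; overtime 9 h 58 min = 598 min at €82.00/h.
Pay = (2400 × €41.00 + 598 × €82.00) ÷ 60 = €2457.27.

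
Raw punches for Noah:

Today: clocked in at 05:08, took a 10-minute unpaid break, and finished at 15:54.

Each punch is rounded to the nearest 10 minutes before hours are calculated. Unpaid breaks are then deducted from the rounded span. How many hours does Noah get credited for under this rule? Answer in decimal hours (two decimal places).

Today: in 05:08→05:10, out 15:54→15:50; 10 h 40 min − 10 min = 10 h 30 min

10.50 hours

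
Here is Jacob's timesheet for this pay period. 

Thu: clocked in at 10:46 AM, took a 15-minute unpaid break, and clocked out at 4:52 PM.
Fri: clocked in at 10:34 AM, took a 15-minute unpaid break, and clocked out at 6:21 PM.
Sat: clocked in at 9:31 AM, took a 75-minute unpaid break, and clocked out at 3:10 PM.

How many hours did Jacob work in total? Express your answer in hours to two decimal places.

17.78 hours

Thu: 10:46 AM–4:52 PM = 6 h 6 min; less 15 min break → 5 h 51 min
Fri: 10:34 AM–6:21 PM = 7 h 47 min; less 15 min break → 7 h 32 min
Sat: 9:31 AM–3:10 PM = 5 h 39 min; less 75 min break → 4 h 24 min
Total: 5 h 51 min + 7 h 32 min + 4 h 24 min = 17 h 47 min.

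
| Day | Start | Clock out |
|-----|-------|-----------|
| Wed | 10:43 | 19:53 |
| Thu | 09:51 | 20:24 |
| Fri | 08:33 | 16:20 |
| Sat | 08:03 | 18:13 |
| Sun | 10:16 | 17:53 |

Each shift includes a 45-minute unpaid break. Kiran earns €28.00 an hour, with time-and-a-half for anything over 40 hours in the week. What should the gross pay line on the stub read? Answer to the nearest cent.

€1184.40

Wed: 10:43–19:53 = 9 h 10 min; less 45 min break → 8 h 25 min
Thu: 09:51–20:24 = 10 h 33 min; less 45 min break → 9 h 48 min
Fri: 08:33–16:20 = 7 h 47 min; less 45 min break → 7 h 2 min
Sat: 08:03–18:13 = 10 h 10 min; less 45 min break → 9 h 25 min
Sun: 10:16–17:53 = 7 h 37 min; less 45 min break → 6 h 52 min
Total worked: 41 h 32 min = 2492 min.
Regular 40 h 0 min = 2400 min at €28.00/h; overtime 1 h 32 min = 92 min at €42.00/h.
Pay = (2400 × €28.00 + 92 × €42.00) ÷ 60 = €1184.40.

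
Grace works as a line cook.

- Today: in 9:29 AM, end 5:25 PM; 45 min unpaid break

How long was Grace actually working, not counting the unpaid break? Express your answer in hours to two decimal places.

7.18 hours

Today: 9:29 AM–5:25 PM = 7 h 56 min; less 45 min break → 7 h 11 min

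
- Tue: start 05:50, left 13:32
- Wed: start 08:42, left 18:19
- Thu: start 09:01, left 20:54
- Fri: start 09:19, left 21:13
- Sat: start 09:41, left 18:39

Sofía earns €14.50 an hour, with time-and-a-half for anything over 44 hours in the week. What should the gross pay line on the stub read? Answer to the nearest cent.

Tue: 05:50–13:32 = 7 h 42 min
Wed: 08:42–18:19 = 9 h 37 min
Thu: 09:01–20:54 = 11 h 53 min
Fri: 09:19–21:13 = 11 h 54 min
Sat: 09:41–18:39 = 8 h 58 min
Total worked: 50 h 4 min = 3004 min.
Regular 44 h 0 min = 2640 min at €14.50/h; overtime 6 h 4 min = 364 min at €21.75/h.
Pay = (2640 × €14.50 + 364 × €21.75) ÷ 60 = €769.95.

€769.95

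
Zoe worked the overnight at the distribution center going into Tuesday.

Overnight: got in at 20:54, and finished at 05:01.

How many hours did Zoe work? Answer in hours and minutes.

Overnight: 20:54 → midnight = 3 h 6 min; midnight → 05:01 = 5 h 1 min; span 8 h 7 min

8 h 7 min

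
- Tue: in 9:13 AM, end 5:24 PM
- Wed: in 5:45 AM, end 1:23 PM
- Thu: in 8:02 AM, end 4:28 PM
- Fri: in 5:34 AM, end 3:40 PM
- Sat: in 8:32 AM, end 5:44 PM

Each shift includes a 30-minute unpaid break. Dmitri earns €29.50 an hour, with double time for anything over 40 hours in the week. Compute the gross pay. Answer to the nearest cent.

Tue: 9:13 AM–5:24 PM = 8 h 11 min; less 30 min break → 7 h 41 min
Wed: 5:45 AM–1:23 PM = 7 h 38 min; less 30 min break → 7 h 8 min
Thu: 8:02 AM–4:28 PM = 8 h 26 min; less 30 min break → 7 h 56 min
Fri: 5:34 AM–3:40 PM = 10 h 6 min; less 30 min break → 9 h 36 min
Sat: 8:32 AM–5:44 PM = 9 h 12 min; less 30 min break → 8 h 42 min
Total worked: 41 h 3 min = 2463 min.
Regular 40 h 0 min = 2400 min at €29.50/h; overtime 1 h 3 min = 63 min at €59.00/h.
Pay = (2400 × €29.50 + 63 × €59.00) ÷ 60 = €1241.95.

€1241.95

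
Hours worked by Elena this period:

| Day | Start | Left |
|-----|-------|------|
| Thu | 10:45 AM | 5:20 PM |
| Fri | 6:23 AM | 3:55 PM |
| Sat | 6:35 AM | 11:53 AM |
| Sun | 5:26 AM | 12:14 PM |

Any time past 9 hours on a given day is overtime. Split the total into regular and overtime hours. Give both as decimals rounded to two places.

Thu: 10:45 AM–5:20 PM = 6 h 35 min
Fri: 6:23 AM–3:55 PM = 9 h 32 min
Sat: 6:35 AM–11:53 AM = 5 h 18 min
Sun: 5:26 AM–12:14 PM = 6 h 48 min
Thu reg 6 h 35 min / OT 0 h 0 min; Fri reg 9 h 0 min / OT 0 h 32 min; Sat reg 5 h 18 min / OT 0 h 0 min; Sun reg 6 h 48 min / OT 0 h 0 min.
Totals: regular 27 h 41 min, overtime 0 h 32 min.

Regular 27.68 hours, overtime 0.53 hours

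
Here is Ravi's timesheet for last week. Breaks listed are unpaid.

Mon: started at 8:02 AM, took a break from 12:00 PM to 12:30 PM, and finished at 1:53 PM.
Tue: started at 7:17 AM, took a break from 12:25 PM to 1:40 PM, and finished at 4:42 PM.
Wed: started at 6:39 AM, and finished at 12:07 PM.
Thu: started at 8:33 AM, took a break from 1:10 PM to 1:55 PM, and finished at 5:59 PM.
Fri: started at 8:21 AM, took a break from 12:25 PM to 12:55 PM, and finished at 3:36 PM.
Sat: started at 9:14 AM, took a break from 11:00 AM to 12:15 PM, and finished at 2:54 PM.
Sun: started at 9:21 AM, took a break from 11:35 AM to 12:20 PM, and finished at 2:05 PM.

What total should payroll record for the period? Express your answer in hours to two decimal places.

Mon: 8:02 AM–1:53 PM = 5 h 51 min; less 30 min break → 5 h 21 min
Tue: 7:17 AM–4:42 PM = 9 h 25 min; less 75 min break → 8 h 10 min
Wed: 6:39 AM–12:07 PM = 5 h 28 min
Thu: 8:33 AM–5:59 PM = 9 h 26 min; less 45 min break → 8 h 41 min
Fri: 8:21 AM–3:36 PM = 7 h 15 min; less 30 min break → 6 h 45 min
Sat: 9:14 AM–2:54 PM = 5 h 40 min; less 75 min break → 4 h 25 min
Sun: 9:21 AM–2:05 PM = 4 h 44 min; less 45 min break → 3 h 59 min
Total: 5 h 21 min + 8 h 10 min + 5 h 28 min + 8 h 41 min + 6 h 45 min + 4 h 25 min + 3 h 59 min = 42 h 49 min.

42.82 hours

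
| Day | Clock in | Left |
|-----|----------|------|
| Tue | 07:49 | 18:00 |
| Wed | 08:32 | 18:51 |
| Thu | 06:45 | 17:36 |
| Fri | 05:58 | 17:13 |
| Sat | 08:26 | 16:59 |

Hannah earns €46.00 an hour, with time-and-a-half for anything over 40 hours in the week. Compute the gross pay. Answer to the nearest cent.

€2609.35

Tue: 07:49–18:00 = 10 h 11 min
Wed: 08:32–18:51 = 10 h 19 min
Thu: 06:45–17:36 = 10 h 51 min
Fri: 05:58–17:13 = 11 h 15 min
Sat: 08:26–16:59 = 8 h 33 min
Total worked: 51 h 9 min = 3069 min.
Regular 40 h 0 min = 2400 min at €46.00/h; overtime 11 h 9 min = 669 min at €69.00/h.
Pay = (2400 × €46.00 + 669 × €69.00) ÷ 60 = €2609.35.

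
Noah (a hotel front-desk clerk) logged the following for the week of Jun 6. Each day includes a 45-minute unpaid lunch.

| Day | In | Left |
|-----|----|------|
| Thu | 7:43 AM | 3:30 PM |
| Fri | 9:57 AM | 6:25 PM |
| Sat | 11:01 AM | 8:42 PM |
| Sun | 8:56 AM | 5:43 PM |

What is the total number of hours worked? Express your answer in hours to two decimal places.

31.72 hours

Thu: 7:43 AM–3:30 PM = 7 h 47 min; less 45 min break → 7 h 2 min
Fri: 9:57 AM–6:25 PM = 8 h 28 min; less 45 min break → 7 h 43 min
Sat: 11:01 AM–8:42 PM = 9 h 41 min; less 45 min break → 8 h 56 min
Sun: 8:56 AM–5:43 PM = 8 h 47 min; less 45 min break → 8 h 2 min
Total: 7 h 2 min + 7 h 43 min + 8 h 56 min + 8 h 2 min = 31 h 43 min.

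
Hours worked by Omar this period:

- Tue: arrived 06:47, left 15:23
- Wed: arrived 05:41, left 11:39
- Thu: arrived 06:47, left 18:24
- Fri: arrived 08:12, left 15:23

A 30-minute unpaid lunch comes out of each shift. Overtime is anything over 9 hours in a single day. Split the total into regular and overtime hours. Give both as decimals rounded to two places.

Tue: 06:47–15:23 = 8 h 36 min; less 30 min break → 8 h 6 min
Wed: 05:41–11:39 = 5 h 58 min; less 30 min break → 5 h 28 min
Thu: 06:47–18:24 = 11 h 37 min; less 30 min break → 11 h 7 min
Fri: 08:12–15:23 = 7 h 11 min; less 30 min break → 6 h 41 min
Tue reg 8 h 6 min / OT 0 h 0 min; Wed reg 5 h 28 min / OT 0 h 0 min; Thu reg 9 h 0 min / OT 2 h 7 min; Fri reg 6 h 41 min / OT 0 h 0 min.
Totals: regular 29 h 15 min, overtime 2 h 7 min.

Regular 29.25 hours, overtime 2.12 hours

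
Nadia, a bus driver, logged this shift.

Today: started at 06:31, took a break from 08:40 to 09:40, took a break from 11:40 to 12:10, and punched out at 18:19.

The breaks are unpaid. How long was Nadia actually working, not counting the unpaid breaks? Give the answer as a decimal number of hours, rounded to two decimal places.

10.30 hours

Today: 06:31–18:19 = 11 h 48 min; less 90 min break → 10 h 18 min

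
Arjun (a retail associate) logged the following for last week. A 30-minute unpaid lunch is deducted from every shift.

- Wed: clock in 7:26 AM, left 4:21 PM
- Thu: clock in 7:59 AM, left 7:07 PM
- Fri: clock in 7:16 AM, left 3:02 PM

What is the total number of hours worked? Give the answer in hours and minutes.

26 h 19 min

Wed: 7:26 AM–4:21 PM = 8 h 55 min; less 30 min break → 8 h 25 min
Thu: 7:59 AM–7:07 PM = 11 h 8 min; less 30 min break → 10 h 38 min
Fri: 7:16 AM–3:02 PM = 7 h 46 min; less 30 min break → 7 h 16 min
Total: 8 h 25 min + 10 h 38 min + 7 h 16 min = 26 h 19 min.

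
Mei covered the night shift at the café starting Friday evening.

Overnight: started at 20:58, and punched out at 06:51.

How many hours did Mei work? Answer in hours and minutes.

9 h 53 min

Overnight: 20:58 → midnight = 3 h 2 min; midnight → 06:51 = 6 h 51 min; span 9 h 53 min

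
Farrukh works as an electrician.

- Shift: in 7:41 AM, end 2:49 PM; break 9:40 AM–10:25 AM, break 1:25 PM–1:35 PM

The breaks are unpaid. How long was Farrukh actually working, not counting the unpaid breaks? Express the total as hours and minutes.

6 h 13 min

Shift: 7:41 AM–2:49 PM = 7 h 8 min; less 55 min break → 6 h 13 min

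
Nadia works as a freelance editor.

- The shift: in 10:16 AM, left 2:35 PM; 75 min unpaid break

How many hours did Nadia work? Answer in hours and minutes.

3 h 4 min

The shift: 10:16 AM–2:35 PM = 4 h 19 min; less 75 min break → 3 h 4 min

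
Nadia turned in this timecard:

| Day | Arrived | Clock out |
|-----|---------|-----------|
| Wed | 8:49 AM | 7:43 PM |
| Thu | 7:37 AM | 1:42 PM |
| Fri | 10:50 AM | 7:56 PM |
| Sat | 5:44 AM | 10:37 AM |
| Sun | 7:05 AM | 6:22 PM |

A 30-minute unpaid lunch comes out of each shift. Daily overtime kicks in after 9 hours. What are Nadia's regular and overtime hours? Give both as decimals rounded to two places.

Wed: 8:49 AM–7:43 PM = 10 h 54 min; less 30 min break → 10 h 24 min
Thu: 7:37 AM–1:42 PM = 6 h 5 min; less 30 min break → 5 h 35 min
Fri: 10:50 AM–7:56 PM = 9 h 6 min; less 30 min break → 8 h 36 min
Sat: 5:44 AM–10:37 AM = 4 h 53 min; less 30 min break → 4 h 23 min
Sun: 7:05 AM–6:22 PM = 11 h 17 min; less 30 min break → 10 h 47 min
Wed reg 9 h 0 min / OT 1 h 24 min; Thu reg 5 h 35 min / OT 0 h 0 min; Fri reg 8 h 36 min / OT 0 h 0 min; Sat reg 4 h 23 min / OT 0 h 0 min; Sun reg 9 h 0 min / OT 1 h 47 min.
Totals: regular 36 h 34 min, overtime 3 h 11 min.

Regular 36.57 hours, overtime 3.18 hours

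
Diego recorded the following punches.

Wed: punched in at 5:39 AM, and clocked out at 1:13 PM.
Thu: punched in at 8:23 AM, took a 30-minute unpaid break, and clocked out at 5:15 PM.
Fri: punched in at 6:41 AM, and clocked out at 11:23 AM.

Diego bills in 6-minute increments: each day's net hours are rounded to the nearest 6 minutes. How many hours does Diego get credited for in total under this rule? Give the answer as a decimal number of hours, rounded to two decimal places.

Wed: 5:39 AM–1:13 PM = 7 h 34 min → rounds to 7 h 36 min
Thu: 8:23 AM–5:15 PM = 8 h 52 min − 30 min = 8 h 22 min → rounds to 8 h 24 min
Fri: 6:41 AM–11:23 AM = 4 h 42 min → rounds to 4 h 42 min
Total credited: 20 h 42 min.

20.70 hours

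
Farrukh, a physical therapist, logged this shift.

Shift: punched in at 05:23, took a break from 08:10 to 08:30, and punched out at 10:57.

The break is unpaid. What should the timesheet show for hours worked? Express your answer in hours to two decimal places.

Shift: 05:23–10:57 = 5 h 34 min; less 20 min break → 5 h 14 min

5.23 hours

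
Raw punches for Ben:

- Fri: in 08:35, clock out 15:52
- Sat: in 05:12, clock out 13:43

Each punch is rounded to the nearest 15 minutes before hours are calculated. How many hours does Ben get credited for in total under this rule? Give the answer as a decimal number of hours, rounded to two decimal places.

Fri: in 08:35→08:30, out 15:52→15:45; 7 h 15 min
Sat: in 05:12→05:15, out 13:43→13:45; 8 h 30 min
Total credited: 15 h 45 min.

15.75 hours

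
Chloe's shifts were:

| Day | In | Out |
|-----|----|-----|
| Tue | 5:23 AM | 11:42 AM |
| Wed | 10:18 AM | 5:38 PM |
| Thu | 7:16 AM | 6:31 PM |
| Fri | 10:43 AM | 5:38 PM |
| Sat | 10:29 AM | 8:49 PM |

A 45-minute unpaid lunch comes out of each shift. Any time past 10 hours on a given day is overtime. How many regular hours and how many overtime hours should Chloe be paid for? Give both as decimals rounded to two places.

Tue: 5:23 AM–11:42 AM = 6 h 19 min; less 45 min break → 5 h 34 min
Wed: 10:18 AM–5:38 PM = 7 h 20 min; less 45 min break → 6 h 35 min
Thu: 7:16 AM–6:31 PM = 11 h 15 min; less 45 min break → 10 h 30 min
Fri: 10:43 AM–5:38 PM = 6 h 55 min; less 45 min break → 6 h 10 min
Sat: 10:29 AM–8:49 PM = 10 h 20 min; less 45 min break → 9 h 35 min
Tue reg 5 h 34 min / OT 0 h 0 min; Wed reg 6 h 35 min / OT 0 h 0 min; Thu reg 10 h 0 min / OT 0 h 30 min; Fri reg 6 h 10 min / OT 0 h 0 min; Sat reg 9 h 35 min / OT 0 h 0 min.
Totals: regular 37 h 54 min, overtime 0 h 30 min.

Regular 37.90 hours, overtime 0.50 hours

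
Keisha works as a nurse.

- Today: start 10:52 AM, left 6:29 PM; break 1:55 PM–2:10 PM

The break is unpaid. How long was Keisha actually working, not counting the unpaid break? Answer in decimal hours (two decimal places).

Today: 10:52 AM–6:29 PM = 7 h 37 min; less 15 min break → 7 h 22 min

7.37 hours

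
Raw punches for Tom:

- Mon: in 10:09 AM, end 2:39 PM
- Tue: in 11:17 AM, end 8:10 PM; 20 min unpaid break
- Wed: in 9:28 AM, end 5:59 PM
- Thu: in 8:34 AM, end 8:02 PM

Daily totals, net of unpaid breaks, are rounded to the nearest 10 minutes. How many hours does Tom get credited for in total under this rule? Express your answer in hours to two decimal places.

Mon: 10:09 AM–2:39 PM = 4 h 30 min → rounds to 4 h 30 min
Tue: 11:17 AM–8:10 PM = 8 h 53 min − 20 min = 8 h 33 min → rounds to 8 h 30 min
Wed: 9:28 AM–5:59 PM = 8 h 31 min → rounds to 8 h 30 min
Thu: 8:34 AM–8:02 PM = 11 h 28 min → rounds to 11 h 30 min
Total credited: 33 h 0 min.

33.00 hours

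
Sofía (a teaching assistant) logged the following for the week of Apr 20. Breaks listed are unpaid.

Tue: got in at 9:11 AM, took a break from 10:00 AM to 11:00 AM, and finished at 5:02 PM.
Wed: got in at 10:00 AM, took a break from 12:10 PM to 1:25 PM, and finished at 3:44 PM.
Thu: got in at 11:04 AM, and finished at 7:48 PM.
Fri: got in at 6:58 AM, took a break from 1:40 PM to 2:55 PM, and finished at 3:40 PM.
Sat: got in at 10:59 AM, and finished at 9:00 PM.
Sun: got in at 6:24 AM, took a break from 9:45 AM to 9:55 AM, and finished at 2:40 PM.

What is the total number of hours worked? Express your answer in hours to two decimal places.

45.63 hours

Tue: 9:11 AM–5:02 PM = 7 h 51 min; less 60 min break → 6 h 51 min
Wed: 10:00 AM–3:44 PM = 5 h 44 min; less 75 min break → 4 h 29 min
Thu: 11:04 AM–7:48 PM = 8 h 44 min
Fri: 6:58 AM–3:40 PM = 8 h 42 min; less 75 min break → 7 h 27 min
Sat: 10:59 AM–9:00 PM = 10 h 1 min
Sun: 6:24 AM–2:40 PM = 8 h 16 min; less 10 min break → 8 h 6 min
Total: 6 h 51 min + 4 h 29 min + 8 h 44 min + 7 h 27 min + 10 h 1 min + 8 h 6 min = 45 h 38 min.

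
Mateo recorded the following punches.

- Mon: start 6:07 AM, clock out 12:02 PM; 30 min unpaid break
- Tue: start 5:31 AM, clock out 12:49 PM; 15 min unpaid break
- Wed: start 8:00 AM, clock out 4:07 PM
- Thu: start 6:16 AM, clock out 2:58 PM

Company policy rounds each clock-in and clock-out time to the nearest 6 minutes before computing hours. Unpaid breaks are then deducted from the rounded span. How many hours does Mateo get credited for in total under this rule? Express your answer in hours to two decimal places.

Mon: in 6:07 AM→6:06 AM, out 12:02 PM→12:00 PM; 5 h 54 min − 30 min = 5 h 24 min
Tue: in 5:31 AM→5:30 AM, out 12:49 PM→12:48 PM; 7 h 18 min − 15 min = 7 h 3 min
Wed: in 8:00 AM→8:00 AM, out 4:07 PM→4:06 PM; 8 h 6 min
Thu: in 6:16 AM→6:18 AM, out 2:58 PM→3:00 PM; 8 h 42 min
Total credited: 29 h 15 min.

29.25 hours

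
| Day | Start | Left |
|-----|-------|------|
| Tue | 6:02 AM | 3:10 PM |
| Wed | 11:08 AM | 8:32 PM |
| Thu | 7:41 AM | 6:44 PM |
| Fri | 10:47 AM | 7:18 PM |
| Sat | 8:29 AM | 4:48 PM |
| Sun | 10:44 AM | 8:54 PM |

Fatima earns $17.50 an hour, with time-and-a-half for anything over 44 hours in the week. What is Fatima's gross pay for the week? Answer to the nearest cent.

Tue: 6:02 AM–3:10 PM = 9 h 8 min
Wed: 11:08 AM–8:32 PM = 9 h 24 min
Thu: 7:41 AM–6:44 PM = 11 h 3 min
Fri: 10:47 AM–7:18 PM = 8 h 31 min
Sat: 8:29 AM–4:48 PM = 8 h 19 min
Sun: 10:44 AM–8:54 PM = 10 h 10 min
Total worked: 56 h 35 min = 3395 min.
Regular 44 h 0 min = 2640 min at $17.50/h; overtime 12 h 35 min = 755 min at $26.25/h.
Pay = (2640 × $17.50 + 755 × $26.25) ÷ 60 = $1100.31.

$1100.31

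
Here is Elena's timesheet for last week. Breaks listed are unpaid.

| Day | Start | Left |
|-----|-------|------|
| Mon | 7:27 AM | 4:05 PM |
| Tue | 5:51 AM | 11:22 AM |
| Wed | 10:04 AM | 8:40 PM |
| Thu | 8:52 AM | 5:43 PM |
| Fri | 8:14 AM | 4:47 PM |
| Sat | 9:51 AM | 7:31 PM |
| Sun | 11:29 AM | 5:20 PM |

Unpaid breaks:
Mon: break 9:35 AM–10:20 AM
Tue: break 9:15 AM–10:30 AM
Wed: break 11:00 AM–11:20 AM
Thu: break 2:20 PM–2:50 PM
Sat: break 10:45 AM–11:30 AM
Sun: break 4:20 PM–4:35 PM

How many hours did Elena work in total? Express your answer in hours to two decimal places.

53.83 hours

Mon: 7:27 AM–4:05 PM = 8 h 38 min; less 45 min break → 7 h 53 min
Tue: 5:51 AM–11:22 AM = 5 h 31 min; less 75 min break → 4 h 16 min
Wed: 10:04 AM–8:40 PM = 10 h 36 min; less 20 min break → 10 h 16 min
Thu: 8:52 AM–5:43 PM = 8 h 51 min; less 30 min break → 8 h 21 min
Fri: 8:14 AM–4:47 PM = 8 h 33 min
Sat: 9:51 AM–7:31 PM = 9 h 40 min; less 45 min break → 8 h 55 min
Sun: 11:29 AM–5:20 PM = 5 h 51 min; less 15 min break → 5 h 36 min
Total: 7 h 53 min + 4 h 16 min + 10 h 16 min + 8 h 21 min + 8 h 33 min + 8 h 55 min + 5 h 36 min = 53 h 50 min.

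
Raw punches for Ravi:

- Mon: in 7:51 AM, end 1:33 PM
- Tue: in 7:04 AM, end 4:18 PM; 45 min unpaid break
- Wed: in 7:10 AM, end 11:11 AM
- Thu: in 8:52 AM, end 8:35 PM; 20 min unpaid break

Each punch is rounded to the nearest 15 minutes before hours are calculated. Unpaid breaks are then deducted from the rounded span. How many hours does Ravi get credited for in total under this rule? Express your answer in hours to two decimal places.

29.67 hours

Mon: in 7:51 AM→7:45 AM, out 1:33 PM→1:30 PM; 5 h 45 min
Tue: in 7:04 AM→7:00 AM, out 4:18 PM→4:15 PM; 9 h 15 min − 45 min = 8 h 30 min
Wed: in 7:10 AM→7:15 AM, out 11:11 AM→11:15 AM; 4 h 0 min
Thu: in 8:52 AM→8:45 AM, out 8:35 PM→8:30 PM; 11 h 45 min − 20 min = 11 h 25 min
Total credited: 29 h 40 min.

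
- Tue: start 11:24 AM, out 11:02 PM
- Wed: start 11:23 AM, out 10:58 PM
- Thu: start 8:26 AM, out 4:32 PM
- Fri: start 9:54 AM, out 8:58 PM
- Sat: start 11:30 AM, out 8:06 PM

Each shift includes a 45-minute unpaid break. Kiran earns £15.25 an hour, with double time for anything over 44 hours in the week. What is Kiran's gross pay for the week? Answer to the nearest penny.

£769.62

Tue: 11:24 AM–11:02 PM = 11 h 38 min; less 45 min break → 10 h 53 min
Wed: 11:23 AM–10:58 PM = 11 h 35 min; less 45 min break → 10 h 50 min
Thu: 8:26 AM–4:32 PM = 8 h 6 min; less 45 min break → 7 h 21 min
Fri: 9:54 AM–8:58 PM = 11 h 4 min; less 45 min break → 10 h 19 min
Sat: 11:30 AM–8:06 PM = 8 h 36 min; less 45 min break → 7 h 51 min
Total worked: 47 h 14 min = 2834 min.
Regular 44 h 0 min = 2640 min at £15.25/h; overtime 3 h 14 min = 194 min at £30.50/h.
Pay = (2640 × £15.25 + 194 × £30.50) ÷ 60 = £769.62.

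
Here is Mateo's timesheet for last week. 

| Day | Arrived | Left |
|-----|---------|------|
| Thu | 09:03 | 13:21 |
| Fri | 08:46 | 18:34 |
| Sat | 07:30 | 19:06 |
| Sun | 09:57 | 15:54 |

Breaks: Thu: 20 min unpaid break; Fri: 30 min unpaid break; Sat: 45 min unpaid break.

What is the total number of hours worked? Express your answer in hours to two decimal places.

30.07 hours

Thu: 09:03–13:21 = 4 h 18 min; less 20 min break → 3 h 58 min
Fri: 08:46–18:34 = 9 h 48 min; less 30 min break → 9 h 18 min
Sat: 07:30–19:06 = 11 h 36 min; less 45 min break → 10 h 51 min
Sun: 09:57–15:54 = 5 h 57 min
Total: 3 h 58 min + 9 h 18 min + 10 h 51 min + 5 h 57 min = 30 h 4 min.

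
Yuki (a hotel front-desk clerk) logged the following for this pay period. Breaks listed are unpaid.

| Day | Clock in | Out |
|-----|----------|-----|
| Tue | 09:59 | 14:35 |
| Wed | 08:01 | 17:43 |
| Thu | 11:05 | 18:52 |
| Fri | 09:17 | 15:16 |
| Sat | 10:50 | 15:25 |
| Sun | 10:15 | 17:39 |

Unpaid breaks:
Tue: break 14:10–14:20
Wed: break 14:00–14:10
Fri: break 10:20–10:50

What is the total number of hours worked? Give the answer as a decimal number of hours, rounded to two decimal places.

Tue: 09:59–14:35 = 4 h 36 min; less 10 min break → 4 h 26 min
Wed: 08:01–17:43 = 9 h 42 min; less 10 min break → 9 h 32 min
Thu: 11:05–18:52 = 7 h 47 min
Fri: 09:17–15:16 = 5 h 59 min; less 30 min break → 5 h 29 min
Sat: 10:50–15:25 = 4 h 35 min
Sun: 10:15–17:39 = 7 h 24 min
Total: 4 h 26 min + 9 h 32 min + 7 h 47 min + 5 h 29 min + 4 h 35 min + 7 h 24 min = 39 h 13 min.

39.22 hours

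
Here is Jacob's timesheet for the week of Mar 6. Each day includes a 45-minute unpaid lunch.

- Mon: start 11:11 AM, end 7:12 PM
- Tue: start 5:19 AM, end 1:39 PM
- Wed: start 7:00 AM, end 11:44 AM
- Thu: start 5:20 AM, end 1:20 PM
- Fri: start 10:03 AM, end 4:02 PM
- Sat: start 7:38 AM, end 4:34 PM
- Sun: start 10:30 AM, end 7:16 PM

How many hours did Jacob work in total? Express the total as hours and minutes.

47 h 31 min

Mon: 11:11 AM–7:12 PM = 8 h 1 min; less 45 min break → 7 h 16 min
Tue: 5:19 AM–1:39 PM = 8 h 20 min; less 45 min break → 7 h 35 min
Wed: 7:00 AM–11:44 AM = 4 h 44 min; less 45 min break → 3 h 59 min
Thu: 5:20 AM–1:20 PM = 8 h 0 min; less 45 min break → 7 h 15 min
Fri: 10:03 AM–4:02 PM = 5 h 59 min; less 45 min break → 5 h 14 min
Sat: 7:38 AM–4:34 PM = 8 h 56 min; less 45 min break → 8 h 11 min
Sun: 10:30 AM–7:16 PM = 8 h 46 min; less 45 min break → 8 h 1 min
Total: 7 h 16 min + 7 h 35 min + 3 h 59 min + 7 h 15 min + 5 h 14 min + 8 h 11 min + 8 h 1 min = 47 h 31 min.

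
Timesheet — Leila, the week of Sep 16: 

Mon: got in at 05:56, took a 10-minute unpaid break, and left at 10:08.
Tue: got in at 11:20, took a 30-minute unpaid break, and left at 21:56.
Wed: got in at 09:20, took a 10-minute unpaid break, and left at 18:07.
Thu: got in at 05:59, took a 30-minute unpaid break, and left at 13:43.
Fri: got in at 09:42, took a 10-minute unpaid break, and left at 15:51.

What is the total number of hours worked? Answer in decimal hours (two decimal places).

35.97 hours

Mon: 05:56–10:08 = 4 h 12 min; less 10 min break → 4 h 2 min
Tue: 11:20–21:56 = 10 h 36 min; less 30 min break → 10 h 6 min
Wed: 09:20–18:07 = 8 h 47 min; less 10 min break → 8 h 37 min
Thu: 05:59–13:43 = 7 h 44 min; less 30 min break → 7 h 14 min
Fri: 09:42–15:51 = 6 h 9 min; less 10 min break → 5 h 59 min
Total: 4 h 2 min + 10 h 6 min + 8 h 37 min + 7 h 14 min + 5 h 59 min = 35 h 58 min.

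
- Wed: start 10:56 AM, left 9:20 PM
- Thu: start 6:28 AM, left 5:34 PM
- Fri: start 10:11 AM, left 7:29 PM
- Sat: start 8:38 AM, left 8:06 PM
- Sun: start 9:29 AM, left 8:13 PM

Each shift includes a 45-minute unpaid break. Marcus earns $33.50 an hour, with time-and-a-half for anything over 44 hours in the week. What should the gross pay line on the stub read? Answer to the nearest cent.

Wed: 10:56 AM–9:20 PM = 10 h 24 min; less 45 min break → 9 h 39 min
Thu: 6:28 AM–5:34 PM = 11 h 6 min; less 45 min break → 10 h 21 min
Fri: 10:11 AM–7:29 PM = 9 h 18 min; less 45 min break → 8 h 33 min
Sat: 8:38 AM–8:06 PM = 11 h 28 min; less 45 min break → 10 h 43 min
Sun: 9:29 AM–8:13 PM = 10 h 44 min; less 45 min break → 9 h 59 min
Total worked: 49 h 15 min = 2955 min.
Regular 44 h 0 min = 2640 min at $33.50/h; overtime 5 h 15 min = 315 min at $50.25/h.
Pay = (2640 × $33.50 + 315 × $50.25) ÷ 60 = $1737.81.

$1737.81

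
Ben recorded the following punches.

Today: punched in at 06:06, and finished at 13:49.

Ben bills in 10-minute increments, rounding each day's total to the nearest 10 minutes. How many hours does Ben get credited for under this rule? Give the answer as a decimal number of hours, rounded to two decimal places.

Today: 06:06–13:49 = 7 h 43 min → rounds to 7 h 40 min

7.67 hours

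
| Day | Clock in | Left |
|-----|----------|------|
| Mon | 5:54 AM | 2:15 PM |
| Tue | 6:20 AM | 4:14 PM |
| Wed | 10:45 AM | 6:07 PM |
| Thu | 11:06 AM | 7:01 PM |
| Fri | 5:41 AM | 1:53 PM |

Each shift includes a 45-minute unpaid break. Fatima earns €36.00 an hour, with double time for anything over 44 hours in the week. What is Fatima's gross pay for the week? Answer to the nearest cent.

€1367.40

Mon: 5:54 AM–2:15 PM = 8 h 21 min; less 45 min break → 7 h 36 min
Tue: 6:20 AM–4:14 PM = 9 h 54 min; less 45 min break → 9 h 9 min
Wed: 10:45 AM–6:07 PM = 7 h 22 min; less 45 min break → 6 h 37 min
Thu: 11:06 AM–7:01 PM = 7 h 55 min; less 45 min break → 7 h 10 min
Fri: 5:41 AM–1:53 PM = 8 h 12 min; less 45 min break → 7 h 27 min
Total worked: 37 h 59 min = 2279 min.
Regular 37 h 59 min = 2279 min at €36.00/h; overtime 0 h 0 min = 0 min at €72.00/h.
Pay = (2279 × €36.00 + 0 × €72.00) ÷ 60 = €1367.40.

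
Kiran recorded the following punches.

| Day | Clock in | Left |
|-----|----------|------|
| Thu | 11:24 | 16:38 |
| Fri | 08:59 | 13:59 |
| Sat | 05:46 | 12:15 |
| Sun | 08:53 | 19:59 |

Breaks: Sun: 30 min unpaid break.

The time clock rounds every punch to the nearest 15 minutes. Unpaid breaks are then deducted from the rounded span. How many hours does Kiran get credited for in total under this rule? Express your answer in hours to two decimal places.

Thu: in 11:24→11:30, out 16:38→16:45; 5 h 15 min
Fri: in 08:59→09:00, out 13:59→14:00; 5 h 0 min
Sat: in 05:46→05:45, out 12:15→12:15; 6 h 30 min
Sun: in 08:53→09:00, out 19:59→20:00; 11 h 0 min − 30 min = 10 h 30 min
Total credited: 27 h 15 min.

27.25 hours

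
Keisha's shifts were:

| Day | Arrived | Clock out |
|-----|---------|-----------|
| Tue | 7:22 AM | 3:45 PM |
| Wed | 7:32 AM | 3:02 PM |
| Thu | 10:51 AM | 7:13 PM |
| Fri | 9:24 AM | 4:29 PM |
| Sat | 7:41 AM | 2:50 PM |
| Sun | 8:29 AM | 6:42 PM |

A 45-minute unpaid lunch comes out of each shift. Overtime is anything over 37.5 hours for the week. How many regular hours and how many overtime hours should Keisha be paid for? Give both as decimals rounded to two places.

Regular 37.50 hours, overtime 6.70 hours

Tue: 7:22 AM–3:45 PM = 8 h 23 min; less 45 min break → 7 h 38 min
Wed: 7:32 AM–3:02 PM = 7 h 30 min; less 45 min break → 6 h 45 min
Thu: 10:51 AM–7:13 PM = 8 h 22 min; less 45 min break → 7 h 37 min
Fri: 9:24 AM–4:29 PM = 7 h 5 min; less 45 min break → 6 h 20 min
Sat: 7:41 AM–2:50 PM = 7 h 9 min; less 45 min break → 6 h 24 min
Sun: 8:29 AM–6:42 PM = 10 h 13 min; less 45 min break → 9 h 28 min
Total worked: 44 h 12 min = 44.20 h.
Threshold 37.5 h → overtime 6 h 42 min, regular 37 h 30 min.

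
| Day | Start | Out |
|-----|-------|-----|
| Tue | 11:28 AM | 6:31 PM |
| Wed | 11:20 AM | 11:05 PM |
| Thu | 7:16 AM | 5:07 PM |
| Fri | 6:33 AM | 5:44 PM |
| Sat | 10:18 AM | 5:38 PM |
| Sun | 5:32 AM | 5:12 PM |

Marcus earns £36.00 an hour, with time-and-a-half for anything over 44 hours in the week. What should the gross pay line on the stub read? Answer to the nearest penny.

£2385.00

Tue: 11:28 AM–6:31 PM = 7 h 3 min
Wed: 11:20 AM–11:05 PM = 11 h 45 min
Thu: 7:16 AM–5:07 PM = 9 h 51 min
Fri: 6:33 AM–5:44 PM = 11 h 11 min
Sat: 10:18 AM–5:38 PM = 7 h 20 min
Sun: 5:32 AM–5:12 PM = 11 h 40 min
Total worked: 58 h 50 min = 3530 min.
Regular 44 h 0 min = 2640 min at £36.00/h; overtime 14 h 50 min = 890 min at £54.00/h.
Pay = (2640 × £36.00 + 890 × £54.00) ÷ 60 = £2385.00.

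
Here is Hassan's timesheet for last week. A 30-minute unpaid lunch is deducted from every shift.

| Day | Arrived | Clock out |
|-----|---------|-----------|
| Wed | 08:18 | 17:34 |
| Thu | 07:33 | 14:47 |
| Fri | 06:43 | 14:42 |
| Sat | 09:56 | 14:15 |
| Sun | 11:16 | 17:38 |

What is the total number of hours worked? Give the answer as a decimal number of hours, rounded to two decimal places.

Wed: 08:18–17:34 = 9 h 16 min; less 30 min break → 8 h 46 min
Thu: 07:33–14:47 = 7 h 14 min; less 30 min break → 6 h 44 min
Fri: 06:43–14:42 = 7 h 59 min; less 30 min break → 7 h 29 min
Sat: 09:56–14:15 = 4 h 19 min; less 30 min break → 3 h 49 min
Sun: 11:16–17:38 = 6 h 22 min; less 30 min break → 5 h 52 min
Total: 8 h 46 min + 6 h 44 min + 7 h 29 min + 3 h 49 min + 5 h 52 min = 32 h 40 min.

32.67 hours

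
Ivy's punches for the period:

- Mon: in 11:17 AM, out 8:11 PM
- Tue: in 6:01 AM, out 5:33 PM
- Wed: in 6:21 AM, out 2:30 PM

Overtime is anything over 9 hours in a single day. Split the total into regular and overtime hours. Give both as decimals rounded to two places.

Regular 26.05 hours, overtime 2.53 hours

Mon: 11:17 AM–8:11 PM = 8 h 54 min
Tue: 6:01 AM–5:33 PM = 11 h 32 min
Wed: 6:21 AM–2:30 PM = 8 h 9 min
Mon reg 8 h 54 min / OT 0 h 0 min; Tue reg 9 h 0 min / OT 2 h 32 min; Wed reg 8 h 9 min / OT 0 h 0 min.
Totals: regular 26 h 3 min, overtime 2 h 32 min.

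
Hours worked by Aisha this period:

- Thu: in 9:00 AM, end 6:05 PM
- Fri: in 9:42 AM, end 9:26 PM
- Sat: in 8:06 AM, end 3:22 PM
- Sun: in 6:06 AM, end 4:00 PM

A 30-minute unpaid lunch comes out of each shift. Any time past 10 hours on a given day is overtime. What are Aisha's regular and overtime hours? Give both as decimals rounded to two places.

Regular 34.75 hours, overtime 1.23 hours

Thu: 9:00 AM–6:05 PM = 9 h 5 min; less 30 min break → 8 h 35 min
Fri: 9:42 AM–9:26 PM = 11 h 44 min; less 30 min break → 11 h 14 min
Sat: 8:06 AM–3:22 PM = 7 h 16 min; less 30 min break → 6 h 46 min
Sun: 6:06 AM–4:00 PM = 9 h 54 min; less 30 min break → 9 h 24 min
Thu reg 8 h 35 min / OT 0 h 0 min; Fri reg 10 h 0 min / OT 1 h 14 min; Sat reg 6 h 46 min / OT 0 h 0 min; Sun reg 9 h 24 min / OT 0 h 0 min.
Totals: regular 34 h 45 min, overtime 1 h 14 min.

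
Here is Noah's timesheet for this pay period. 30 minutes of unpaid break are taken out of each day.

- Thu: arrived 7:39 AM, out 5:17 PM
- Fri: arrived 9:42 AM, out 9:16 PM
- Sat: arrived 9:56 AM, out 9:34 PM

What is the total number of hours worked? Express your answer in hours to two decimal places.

Thu: 7:39 AM–5:17 PM = 9 h 38 min; less 30 min break → 9 h 8 min
Fri: 9:42 AM–9:16 PM = 11 h 34 min; less 30 min break → 11 h 4 min
Sat: 9:56 AM–9:34 PM = 11 h 38 min; less 30 min break → 11 h 8 min
Total: 9 h 8 min + 11 h 4 min + 11 h 8 min = 31 h 20 min.

31.33 hours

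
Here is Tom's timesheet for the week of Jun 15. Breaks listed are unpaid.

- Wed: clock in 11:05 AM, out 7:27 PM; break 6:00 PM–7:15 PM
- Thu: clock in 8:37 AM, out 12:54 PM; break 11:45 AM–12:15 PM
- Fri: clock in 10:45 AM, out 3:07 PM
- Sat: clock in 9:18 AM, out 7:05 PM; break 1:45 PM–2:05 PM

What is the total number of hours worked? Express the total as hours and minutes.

Wed: 11:05 AM–7:27 PM = 8 h 22 min; less 75 min break → 7 h 7 min
Thu: 8:37 AM–12:54 PM = 4 h 17 min; less 30 min break → 3 h 47 min
Fri: 10:45 AM–3:07 PM = 4 h 22 min
Sat: 9:18 AM–7:05 PM = 9 h 47 min; less 20 min break → 9 h 27 min
Total: 7 h 7 min + 3 h 47 min + 4 h 22 min + 9 h 27 min = 24 h 43 min.

24 h 43 min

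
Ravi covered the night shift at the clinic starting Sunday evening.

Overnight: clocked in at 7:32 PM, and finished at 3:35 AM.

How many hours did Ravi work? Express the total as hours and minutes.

Overnight: 7:32 PM → midnight = 4 h 28 min; midnight → 3:35 AM = 3 h 35 min; span 8 h 3 min

8 h 3 min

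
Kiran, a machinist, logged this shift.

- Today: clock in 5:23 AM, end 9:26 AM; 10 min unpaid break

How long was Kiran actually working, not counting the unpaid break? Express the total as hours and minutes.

Today: 5:23 AM–9:26 AM = 4 h 3 min; less 10 min break → 3 h 53 min

3 h 53 min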